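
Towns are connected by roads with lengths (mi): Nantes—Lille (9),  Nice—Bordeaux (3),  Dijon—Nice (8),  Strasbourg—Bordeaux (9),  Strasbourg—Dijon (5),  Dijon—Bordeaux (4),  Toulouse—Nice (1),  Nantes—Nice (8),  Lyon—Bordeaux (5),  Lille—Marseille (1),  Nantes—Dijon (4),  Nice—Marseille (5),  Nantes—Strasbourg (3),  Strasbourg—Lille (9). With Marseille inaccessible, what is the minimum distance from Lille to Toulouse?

18

Some routes from Lille to Toulouse avoiding Marseille:
Lille-Strasbourg-Nantes-Nice-Toulouse: 9 + 3 + 8 + 1 = 21
Lille-Strasbourg-Bordeaux-Nice-Toulouse: 9 + 9 + 3 + 1 = 22
Lille-Nantes-Dijon-Bordeaux-Nice-Toulouse: 9 + 4 + 4 + 3 + 1 = 21
Lille-Strasbourg-Dijon-Bordeaux-Nice-Toulouse: 9 + 5 + 4 + 3 + 1 = 22
Lille-Nantes-Nice-Toulouse: 9 + 8 + 1 = 18
Shortest: 18 mi.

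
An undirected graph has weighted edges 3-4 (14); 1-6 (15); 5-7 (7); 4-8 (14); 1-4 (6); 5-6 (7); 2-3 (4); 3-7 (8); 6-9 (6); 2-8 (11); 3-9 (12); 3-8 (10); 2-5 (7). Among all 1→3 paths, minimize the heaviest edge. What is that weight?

Checking several routes:
1 - 4 - 8 - 2 - 3: max(6, 14, 11, 4) = 14
1 - 4 - 8 - 3: max(6, 14, 10) = 14
1 - 4 - 8 - 2 - 5 - 6 - 9 - 3: max(6, 14, 11, 7, 7, 6, 12) = 14
1 - 4 - 8 - 2 - 5 - 7 - 3: max(6, 14, 11, 7, 7, 8) = 14
The minimum achievable maximum is 14.

14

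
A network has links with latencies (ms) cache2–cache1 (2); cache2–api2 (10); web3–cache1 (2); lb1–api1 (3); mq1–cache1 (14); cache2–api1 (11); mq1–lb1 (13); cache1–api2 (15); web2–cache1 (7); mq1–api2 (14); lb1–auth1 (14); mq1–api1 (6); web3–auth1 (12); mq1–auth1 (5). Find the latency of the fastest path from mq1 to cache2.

Checking several routes:
mq1→cache1→cache2: 14 + 2 = 16
mq1→api1→cache2: 6 + 11 = 17
mq1→api2→cache2: 14 + 10 = 24
mq1→auth1→web3→cache1→cache2: 5 + 12 + 2 + 2 = 21
Shortest: 16 ms.

16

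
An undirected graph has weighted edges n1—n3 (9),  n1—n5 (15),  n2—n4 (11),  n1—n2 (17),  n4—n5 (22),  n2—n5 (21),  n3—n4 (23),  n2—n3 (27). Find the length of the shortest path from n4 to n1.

A few of the n4→n1 routes:
n4-n5-n1: 22 + 15 = 37
n4-n2-n1: 11 + 17 = 28
n4-n3-n1: 23 + 9 = 32
Best route has total 28.

28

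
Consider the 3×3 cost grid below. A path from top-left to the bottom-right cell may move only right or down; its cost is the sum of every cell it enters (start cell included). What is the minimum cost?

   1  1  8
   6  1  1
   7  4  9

13

Cheapest: [0,0] → [0,1] → [1,1] → [1,2] → [2,2]
  1 + 1 + 1 + 1 + 9 = 13
For comparison, the top-then-right route costs 20.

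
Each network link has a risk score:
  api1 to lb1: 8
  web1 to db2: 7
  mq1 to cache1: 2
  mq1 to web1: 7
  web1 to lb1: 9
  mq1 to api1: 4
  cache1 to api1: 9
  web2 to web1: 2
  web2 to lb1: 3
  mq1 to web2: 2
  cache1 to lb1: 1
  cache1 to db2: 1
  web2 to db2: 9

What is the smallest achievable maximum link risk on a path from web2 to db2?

Comparing a few candidate routes:
web2-lb1-cache1-db2: max(3, 1, 1) = 3
web2-mq1-cache1-db2: max(2, 2, 1) = 2
web2-web1-db2: max(2, 7) = 7
Best route has worst link 2.

2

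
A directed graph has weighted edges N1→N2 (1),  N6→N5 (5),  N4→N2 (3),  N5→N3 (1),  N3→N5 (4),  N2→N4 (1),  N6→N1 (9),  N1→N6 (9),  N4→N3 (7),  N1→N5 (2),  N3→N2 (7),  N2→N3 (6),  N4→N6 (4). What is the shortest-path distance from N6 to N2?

10

Routes from N6 to N2:
N6 -> N5 -> N3 -> N2: 5 + 1 + 7 = 13
N6 -> N1 -> N5 -> N3 -> N2: 9 + 2 + 1 + 7 = 19
N6 -> N1 -> N2: 9 + 1 = 10
Best route has total 10.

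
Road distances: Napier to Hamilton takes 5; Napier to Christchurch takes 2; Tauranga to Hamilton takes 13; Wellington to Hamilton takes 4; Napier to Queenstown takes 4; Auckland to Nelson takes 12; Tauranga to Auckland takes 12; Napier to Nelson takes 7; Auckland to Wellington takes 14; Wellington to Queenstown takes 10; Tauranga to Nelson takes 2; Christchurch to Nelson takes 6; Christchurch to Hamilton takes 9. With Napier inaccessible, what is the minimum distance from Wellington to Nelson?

A few of the Wellington→Nelson routes:
Wellington -> Hamilton -> Christchurch -> Nelson: 4 + 9 + 6 = 19
Wellington -> Auckland -> Tauranga -> Nelson: 14 + 12 + 2 = 28
Wellington -> Hamilton -> Tauranga -> Nelson: 4 + 13 + 2 = 19
Wellington -> Hamilton -> Tauranga -> Auckland -> Nelson: 4 + 13 + 12 + 12 = 41
Wellington -> Auckland -> Nelson: 14 + 12 = 26
The minimum is 19.

19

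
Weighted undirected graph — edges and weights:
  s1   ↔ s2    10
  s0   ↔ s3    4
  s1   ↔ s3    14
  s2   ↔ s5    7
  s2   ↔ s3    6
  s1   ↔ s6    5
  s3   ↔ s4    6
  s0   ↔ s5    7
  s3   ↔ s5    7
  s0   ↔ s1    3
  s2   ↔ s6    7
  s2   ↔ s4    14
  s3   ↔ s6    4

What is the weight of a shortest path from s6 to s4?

Comparing a few candidate routes:
s6→s2→s4: 7 + 14 = 21
s6→s2→s3→s4: 7 + 6 + 6 = 19
s6→s3→s2→s4: 4 + 6 + 14 = 24
s6→s3→s4: 4 + 6 = 10
s6→s1→s0→s3→s4: 5 + 3 + 4 + 6 = 18
Best route has total 10.

10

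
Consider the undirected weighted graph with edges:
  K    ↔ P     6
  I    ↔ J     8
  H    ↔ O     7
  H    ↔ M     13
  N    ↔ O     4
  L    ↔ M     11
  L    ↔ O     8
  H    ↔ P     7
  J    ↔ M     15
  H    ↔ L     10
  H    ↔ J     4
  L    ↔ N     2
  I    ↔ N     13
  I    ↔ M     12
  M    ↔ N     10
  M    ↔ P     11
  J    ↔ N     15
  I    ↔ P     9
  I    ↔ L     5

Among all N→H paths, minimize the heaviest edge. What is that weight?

Comparing a few candidate routes:
N → L → O → H: max(2, 8, 7) = 8
N → L → I → J → H: max(2, 5, 8, 4) = 8
N → O → H: max(4, 7) = 7
N → O → L → I → J → H: max(4, 8, 5, 8, 4) = 8
Smallest bottleneck: 7.

7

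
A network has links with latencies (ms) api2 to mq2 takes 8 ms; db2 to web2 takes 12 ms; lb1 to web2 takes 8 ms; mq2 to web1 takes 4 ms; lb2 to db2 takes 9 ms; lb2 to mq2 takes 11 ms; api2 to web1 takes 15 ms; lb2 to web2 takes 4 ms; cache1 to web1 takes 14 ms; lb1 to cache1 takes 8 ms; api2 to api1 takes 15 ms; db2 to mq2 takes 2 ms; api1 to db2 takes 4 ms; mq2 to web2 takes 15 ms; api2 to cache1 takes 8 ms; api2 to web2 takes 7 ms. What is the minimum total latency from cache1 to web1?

14

Comparing a few candidate routes:
cache1 -> api2 -> mq2 -> web1: 8 + 8 + 4 = 20
cache1 -> api2 -> api1 -> db2 -> mq2 -> web1: 8 + 15 + 4 + 2 + 4 = 33
cache1 -> web1: 14
cache1 -> api2 -> web1: 8 + 15 = 23
The minimum is 14 ms.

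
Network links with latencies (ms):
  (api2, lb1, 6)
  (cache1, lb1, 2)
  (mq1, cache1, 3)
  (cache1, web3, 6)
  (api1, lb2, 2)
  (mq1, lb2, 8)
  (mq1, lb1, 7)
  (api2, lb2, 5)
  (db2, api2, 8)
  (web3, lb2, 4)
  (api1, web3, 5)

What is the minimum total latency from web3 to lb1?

8

Some routes from web3 to lb1:
web3 -> cache1 -> mq1 -> lb1: 6 + 3 + 7 = 16
web3 -> lb2 -> api2 -> lb1: 4 + 5 + 6 = 15
web3 -> cache1 -> lb1: 6 + 2 = 8
The minimum is 8 ms.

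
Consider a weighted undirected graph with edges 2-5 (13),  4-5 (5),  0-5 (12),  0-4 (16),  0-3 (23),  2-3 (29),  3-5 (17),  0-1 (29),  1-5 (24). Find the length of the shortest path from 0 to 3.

Some routes from 0 to 3:
0 → 1 → 5 → 3: 29 + 24 + 17 = 70
0 → 3: 23
0 → 5 → 3: 12 + 17 = 29
0 → 4 → 5 → 2 → 3: 16 + 5 + 13 + 29 = 63
0 → 5 → 2 → 3: 12 + 13 + 29 = 54
0 → 4 → 5 → 3: 16 + 5 + 17 = 38
The minimum is 23.

23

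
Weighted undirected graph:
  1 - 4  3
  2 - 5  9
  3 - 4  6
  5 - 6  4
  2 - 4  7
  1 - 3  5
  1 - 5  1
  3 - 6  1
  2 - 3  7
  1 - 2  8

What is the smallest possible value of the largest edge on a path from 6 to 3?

1

Comparing a few candidate routes:
6→5→1→4→3: max(4, 1, 3, 6) = 6
6→3: max(1) = 1
6→5→1→3: max(4, 1, 5) = 5
The minimum achievable maximum is 1.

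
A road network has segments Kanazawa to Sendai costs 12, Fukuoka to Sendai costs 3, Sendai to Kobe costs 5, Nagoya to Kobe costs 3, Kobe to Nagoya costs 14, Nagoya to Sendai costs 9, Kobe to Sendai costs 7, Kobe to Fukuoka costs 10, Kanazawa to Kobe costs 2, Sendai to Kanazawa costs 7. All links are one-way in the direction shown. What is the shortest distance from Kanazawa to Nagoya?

16

Paths from Kanazawa to Nagoya:
Kanazawa → Kobe → Nagoya: 2 + 14 = 16
Kanazawa → Sendai → Kobe → Nagoya: 12 + 5 + 14 = 31
Best route has total 16.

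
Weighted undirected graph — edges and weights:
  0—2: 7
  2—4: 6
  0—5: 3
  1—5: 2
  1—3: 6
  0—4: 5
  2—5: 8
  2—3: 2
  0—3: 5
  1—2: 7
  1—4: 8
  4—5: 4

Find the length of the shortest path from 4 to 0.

5

A few of the 4→0 routes:
4→2→3→0: 6 + 2 + 5 = 13
4→5→0: 4 + 3 = 7
4→2→0: 6 + 7 = 13
4→0: 5
4→1→5→0: 8 + 2 + 3 = 13
Shortest: 5.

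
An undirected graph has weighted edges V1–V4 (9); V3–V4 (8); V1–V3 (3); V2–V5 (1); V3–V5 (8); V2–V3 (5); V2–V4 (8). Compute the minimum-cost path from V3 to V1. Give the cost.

3

Routes from V3 to V1:
V3 - V2 - V4 - V1: 5 + 8 + 9 = 22
V3 - V5 - V2 - V4 - V1: 8 + 1 + 8 + 9 = 26
V3 - V4 - V1: 8 + 9 = 17
V3 - V1: 3
The minimum is 3.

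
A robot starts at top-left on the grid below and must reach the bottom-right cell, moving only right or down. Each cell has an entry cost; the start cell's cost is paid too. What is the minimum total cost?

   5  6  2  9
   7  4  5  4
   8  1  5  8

29

One optimal route is r0c0→r0c1→r1c1→r2c1→r2c2→r2c3.
Its cost is 5 + 6 + 4 + 1 + 5 + 8 = 29.
For comparison, the top-then-right route costs 34.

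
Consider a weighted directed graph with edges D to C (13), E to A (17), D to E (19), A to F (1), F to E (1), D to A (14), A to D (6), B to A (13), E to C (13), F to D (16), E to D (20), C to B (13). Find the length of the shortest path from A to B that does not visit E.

Paths from A to B avoiding E:
A→F→D→C→B: 1 + 16 + 13 + 13 = 43
A→D→C→B: 6 + 13 + 13 = 32
The minimum is 32.

32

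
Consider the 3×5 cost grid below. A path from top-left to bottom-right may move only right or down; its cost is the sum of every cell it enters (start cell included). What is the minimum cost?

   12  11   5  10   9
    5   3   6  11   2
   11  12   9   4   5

Take [0,0]→[1,0]→[1,1]→[1,2]→[1,3]→[1,4]→[2,4] for a total of 12 + 5 + 3 + 6 + 11 + 2 + 5 = 44.
For comparison, the top-then-right route costs 54.

44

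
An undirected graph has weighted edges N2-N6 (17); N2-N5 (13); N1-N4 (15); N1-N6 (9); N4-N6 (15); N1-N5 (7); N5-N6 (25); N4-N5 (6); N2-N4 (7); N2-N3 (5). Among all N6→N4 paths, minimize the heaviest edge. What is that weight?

9

A few of the N6→N4 routes:
N6→N1→N5→N2→N4: max(9, 7, 13, 7) = 13
N6→N1→N5→N4: max(9, 7, 6) = 9
N6→N1→N4: max(9, 15) = 15
N6→N4: max(15) = 15
Smallest bottleneck: 9.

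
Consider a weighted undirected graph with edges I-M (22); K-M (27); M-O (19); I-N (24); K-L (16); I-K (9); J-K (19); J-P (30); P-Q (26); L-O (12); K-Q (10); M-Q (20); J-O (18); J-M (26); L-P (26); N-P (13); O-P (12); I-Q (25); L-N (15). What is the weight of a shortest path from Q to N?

Checking several routes:
Q-M-O-P-N: 20 + 19 + 12 + 13 = 64
Q-K-L-N: 10 + 16 + 15 = 41
Q-K-L-O-P-N: 10 + 16 + 12 + 12 + 13 = 63
Q-I-N: 25 + 24 = 49
Q-K-I-N: 10 + 9 + 24 = 43
Q-P-N: 26 + 13 = 39
The minimum is 39.

39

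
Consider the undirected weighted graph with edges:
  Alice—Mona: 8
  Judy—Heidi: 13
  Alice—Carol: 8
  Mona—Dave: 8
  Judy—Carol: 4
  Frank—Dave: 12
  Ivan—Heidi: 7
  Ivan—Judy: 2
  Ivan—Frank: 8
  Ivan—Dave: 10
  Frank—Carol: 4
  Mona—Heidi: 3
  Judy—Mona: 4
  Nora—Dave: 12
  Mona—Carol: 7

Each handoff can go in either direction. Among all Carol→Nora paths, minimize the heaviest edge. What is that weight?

Some routes from Carol to Nora:
Carol→Mona→Judy→Ivan→Dave→Nora: max(7, 4, 2, 10, 12) = 12
Carol→Mona→Dave→Nora: max(7, 8, 12) = 12
Carol→Mona→Judy→Ivan→Frank→Dave→Nora: max(7, 4, 2, 8, 12, 12) = 12
Carol→Mona→Heidi→Ivan→Dave→Nora: max(7, 3, 7, 10, 12) = 12
Carol→Mona→Heidi→Ivan→Frank→Dave→Nora: max(7, 3, 7, 8, 12, 12) = 12
The minimum achievable maximum is 12.

12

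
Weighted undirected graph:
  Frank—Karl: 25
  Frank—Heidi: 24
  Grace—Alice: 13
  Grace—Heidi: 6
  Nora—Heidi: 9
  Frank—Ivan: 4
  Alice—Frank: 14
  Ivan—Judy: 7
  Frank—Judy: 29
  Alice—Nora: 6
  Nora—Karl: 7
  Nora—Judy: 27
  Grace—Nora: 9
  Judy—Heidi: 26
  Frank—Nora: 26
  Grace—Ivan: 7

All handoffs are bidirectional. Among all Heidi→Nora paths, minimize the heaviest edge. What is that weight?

Comparing a few candidate routes:
Heidi→Grace→Nora: max(6, 9) = 9
Heidi→Nora: max(9) = 9
Heidi→Grace→Alice→Nora: max(6, 13, 6) = 13
Heidi→Grace→Ivan→Frank→Alice→Nora: max(6, 7, 4, 14, 6) = 14
Best route has worst link 9.

9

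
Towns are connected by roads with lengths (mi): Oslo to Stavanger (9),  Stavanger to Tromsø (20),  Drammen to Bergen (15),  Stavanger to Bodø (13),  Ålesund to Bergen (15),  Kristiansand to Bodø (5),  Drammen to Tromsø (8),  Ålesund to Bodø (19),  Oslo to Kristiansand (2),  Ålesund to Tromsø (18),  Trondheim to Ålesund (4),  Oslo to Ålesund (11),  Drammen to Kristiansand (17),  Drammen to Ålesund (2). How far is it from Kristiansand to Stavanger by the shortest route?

Some routes from Kristiansand to Stavanger:
Kristiansand - Bodø - Stavanger: 5 + 13 = 18
Kristiansand - Oslo - Stavanger: 2 + 9 = 11
Kristiansand - Drammen - Ålesund - Oslo - Stavanger: 17 + 2 + 11 + 9 = 39
Shortest: 11 mi.

11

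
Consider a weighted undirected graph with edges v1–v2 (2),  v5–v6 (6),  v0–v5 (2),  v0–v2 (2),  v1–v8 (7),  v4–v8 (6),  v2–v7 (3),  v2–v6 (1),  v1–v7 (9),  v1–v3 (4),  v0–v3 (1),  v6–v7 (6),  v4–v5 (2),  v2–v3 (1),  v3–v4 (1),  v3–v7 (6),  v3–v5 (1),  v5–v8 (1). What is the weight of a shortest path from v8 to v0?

3

Checking several routes:
v8 - v5 - v3 - v2 - v0: 1 + 1 + 1 + 2 = 5
v8 - v5 - v3 - v0: 1 + 1 + 1 = 3
v8 - v5 - v4 - v3 - v0: 1 + 2 + 1 + 1 = 5
v8 - v5 - v4 - v3 - v2 - v0: 1 + 2 + 1 + 1 + 2 = 7
v8 - v5 - v0: 1 + 2 = 3
Best route has total 3.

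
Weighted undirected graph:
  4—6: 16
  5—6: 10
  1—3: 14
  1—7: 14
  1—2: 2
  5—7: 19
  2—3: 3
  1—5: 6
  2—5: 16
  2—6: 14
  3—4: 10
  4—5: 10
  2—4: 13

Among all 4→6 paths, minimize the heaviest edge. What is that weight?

10

Checking several routes:
4-3-2-1-5-6: max(10, 3, 2, 6, 10) = 10
4-2-3-1-5-6: max(13, 3, 14, 6, 10) = 14
4-5-6: max(10, 10) = 10
4-2-1-5-6: max(13, 2, 6, 10) = 13
4-3-2-6: max(10, 3, 14) = 14
4-2-6: max(13, 14) = 14
Best route has worst link 10.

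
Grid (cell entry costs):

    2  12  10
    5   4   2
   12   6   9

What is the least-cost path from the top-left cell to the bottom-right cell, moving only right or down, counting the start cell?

22

Cheapest: r0c0 -> r1c0 -> r1c1 -> r1c2 -> r2c2
  2 + 5 + 4 + 2 + 9 = 22
For comparison, the top-then-right route costs 35.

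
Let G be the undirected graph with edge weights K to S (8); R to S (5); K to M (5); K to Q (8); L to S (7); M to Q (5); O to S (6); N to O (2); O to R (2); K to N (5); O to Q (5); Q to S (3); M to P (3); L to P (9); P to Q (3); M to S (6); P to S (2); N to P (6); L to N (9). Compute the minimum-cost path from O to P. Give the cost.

8

Some routes from O to P:
O -> Q -> S -> P: 5 + 3 + 2 = 10
O -> S -> Q -> P: 6 + 3 + 3 = 12
O -> R -> S -> P: 2 + 5 + 2 = 9
O -> S -> P: 6 + 2 = 8
O -> N -> P: 2 + 6 = 8
O -> Q -> P: 5 + 3 = 8
The minimum is 8.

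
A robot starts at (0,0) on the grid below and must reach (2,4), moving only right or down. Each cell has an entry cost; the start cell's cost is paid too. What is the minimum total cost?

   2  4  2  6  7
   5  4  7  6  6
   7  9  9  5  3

28

Path [0,0] [0,1] [0,2] [0,3] [1,3] [2,3] [2,4]: 2 + 4 + 2 + 6 + 6 + 5 + 3 = 28.
(Top row then right column would cost 30.)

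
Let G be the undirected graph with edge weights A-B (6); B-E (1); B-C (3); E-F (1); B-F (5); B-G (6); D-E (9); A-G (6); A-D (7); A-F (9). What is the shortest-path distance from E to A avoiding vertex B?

10

Paths from E to A avoiding B:
E - D - A: 9 + 7 = 16
E - F - A: 1 + 9 = 10
Shortest: 10.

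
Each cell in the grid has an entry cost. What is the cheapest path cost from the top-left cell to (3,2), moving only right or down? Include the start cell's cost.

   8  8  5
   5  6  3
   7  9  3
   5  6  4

29

Path r0c0 -> r1c0 -> r1c1 -> r1c2 -> r2c2 -> r3c2: 8 + 5 + 6 + 3 + 3 + 4 = 29.
(Top row then right column would cost 31.)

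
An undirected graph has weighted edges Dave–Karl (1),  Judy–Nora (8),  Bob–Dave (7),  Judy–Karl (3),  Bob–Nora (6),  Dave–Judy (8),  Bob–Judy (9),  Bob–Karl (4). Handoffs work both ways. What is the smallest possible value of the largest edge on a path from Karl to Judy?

3

Checking several routes:
Karl-Dave-Judy: max(1, 8) = 8
Karl-Judy: max(3) = 3
Karl-Bob-Nora-Judy: max(4, 6, 8) = 8
Karl-Bob-Dave-Judy: max(4, 7, 8) = 8
Karl-Dave-Bob-Nora-Judy: max(1, 7, 6, 8) = 8
Karl-Bob-Judy: max(4, 9) = 9
Best route has worst link 3.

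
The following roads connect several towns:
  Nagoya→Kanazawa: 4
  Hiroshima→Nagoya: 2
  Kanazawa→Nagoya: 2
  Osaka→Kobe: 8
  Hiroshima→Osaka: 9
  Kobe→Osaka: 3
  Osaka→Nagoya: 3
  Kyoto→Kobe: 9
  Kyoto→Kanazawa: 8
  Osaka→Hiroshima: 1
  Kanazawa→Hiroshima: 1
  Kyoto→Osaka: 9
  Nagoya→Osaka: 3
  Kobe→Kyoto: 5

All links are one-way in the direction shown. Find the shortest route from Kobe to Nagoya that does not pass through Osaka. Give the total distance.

Routes from Kobe to Nagoya avoiding Osaka:
Kobe-Kyoto-Kanazawa-Nagoya: 5 + 8 + 2 = 15
Kobe-Kyoto-Kanazawa-Hiroshima-Nagoya: 5 + 8 + 1 + 2 = 16
Shortest: 15.

15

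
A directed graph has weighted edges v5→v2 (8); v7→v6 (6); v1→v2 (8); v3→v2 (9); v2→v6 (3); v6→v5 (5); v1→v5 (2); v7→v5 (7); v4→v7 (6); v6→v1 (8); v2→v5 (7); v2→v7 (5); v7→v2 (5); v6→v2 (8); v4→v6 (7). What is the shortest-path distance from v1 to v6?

Paths from v1 to v6:
v1 -> v2 -> v7 -> v6: 8 + 5 + 6 = 19
v1 -> v5 -> v2 -> v6: 2 + 8 + 3 = 13
v1 -> v2 -> v6: 8 + 3 = 11
v1 -> v5 -> v2 -> v7 -> v6: 2 + 8 + 5 + 6 = 21
The minimum is 11.

11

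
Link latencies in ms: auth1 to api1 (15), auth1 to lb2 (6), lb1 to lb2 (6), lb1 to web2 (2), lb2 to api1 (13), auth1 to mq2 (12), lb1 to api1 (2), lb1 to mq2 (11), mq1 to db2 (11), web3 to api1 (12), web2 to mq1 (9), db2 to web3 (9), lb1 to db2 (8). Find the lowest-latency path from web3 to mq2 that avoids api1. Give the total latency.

28

Paths from web3 to mq2 avoiding api1:
web3-db2-mq1-web2-lb1-mq2: 9 + 11 + 9 + 2 + 11 = 42
web3-db2-lb1-lb2-auth1-mq2: 9 + 8 + 6 + 6 + 12 = 41
web3-db2-mq1-web2-lb1-lb2-auth1-mq2: 9 + 11 + 9 + 2 + 6 + 6 + 12 = 55
web3-db2-lb1-mq2: 9 + 8 + 11 = 28
Shortest: 28 ms.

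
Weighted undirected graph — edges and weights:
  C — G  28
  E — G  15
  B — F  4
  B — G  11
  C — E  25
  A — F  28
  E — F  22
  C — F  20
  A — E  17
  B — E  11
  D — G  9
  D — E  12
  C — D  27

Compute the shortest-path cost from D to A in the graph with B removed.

29

A few of the D→A routes:
D → E → A: 12 + 17 = 29
D → C → E → A: 27 + 25 + 17 = 69
D → E → F → A: 12 + 22 + 28 = 62
D → G → E → A: 9 + 15 + 17 = 41
Best route has total 29.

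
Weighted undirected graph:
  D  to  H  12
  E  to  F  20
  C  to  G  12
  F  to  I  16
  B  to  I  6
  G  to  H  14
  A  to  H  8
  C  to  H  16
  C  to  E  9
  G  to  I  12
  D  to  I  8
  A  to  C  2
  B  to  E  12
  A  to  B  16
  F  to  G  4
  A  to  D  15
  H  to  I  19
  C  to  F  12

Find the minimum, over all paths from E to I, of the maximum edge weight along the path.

12

A few of the E→I routes:
E → C → G → I: max(9, 12, 12) = 12
E → C → A → H → D → I: max(9, 2, 8, 12, 8) = 12
E → C → F → G → I: max(9, 12, 4, 12) = 12
The minimum achievable maximum is 12.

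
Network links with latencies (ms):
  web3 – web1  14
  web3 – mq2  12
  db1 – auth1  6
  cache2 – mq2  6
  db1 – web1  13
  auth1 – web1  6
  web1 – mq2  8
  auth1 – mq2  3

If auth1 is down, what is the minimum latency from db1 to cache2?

Paths from db1 to cache2 avoiding auth1:
db1 -> web1 -> web3 -> mq2 -> cache2: 13 + 14 + 12 + 6 = 45
db1 -> web1 -> mq2 -> cache2: 13 + 8 + 6 = 27
Shortest: 27 ms.

27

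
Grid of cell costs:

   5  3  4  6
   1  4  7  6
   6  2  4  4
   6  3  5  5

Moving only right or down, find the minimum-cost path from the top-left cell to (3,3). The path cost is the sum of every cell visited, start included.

Best path: (0,0) -> (1,0) -> (1,1) -> (2,1) -> (2,2) -> (2,3) -> (3,3)
Cost: 5 + 1 + 4 + 2 + 4 + 4 + 5 = 25

25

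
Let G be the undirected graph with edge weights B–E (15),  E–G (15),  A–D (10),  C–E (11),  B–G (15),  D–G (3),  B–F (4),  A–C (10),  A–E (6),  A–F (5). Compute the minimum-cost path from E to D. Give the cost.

Comparing a few candidate routes:
E -> A -> D: 6 + 10 = 16
E -> G -> D: 15 + 3 = 18
E -> C -> A -> D: 11 + 10 + 10 = 31
The minimum is 16.

16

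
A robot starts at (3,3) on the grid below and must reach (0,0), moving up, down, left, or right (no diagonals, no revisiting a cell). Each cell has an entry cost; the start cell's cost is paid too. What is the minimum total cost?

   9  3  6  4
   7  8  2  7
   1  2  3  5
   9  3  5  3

30

Take [3,3] -> [2,3] -> [2,2] -> [2,1] -> [2,0] -> [1,0] -> [0,0] for a total of 3 + 5 + 3 + 2 + 1 + 7 + 9 = 30.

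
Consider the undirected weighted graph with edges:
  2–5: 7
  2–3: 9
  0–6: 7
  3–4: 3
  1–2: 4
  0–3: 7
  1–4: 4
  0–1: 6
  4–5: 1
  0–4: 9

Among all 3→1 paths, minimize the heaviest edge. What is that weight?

Some routes from 3 to 1:
3 → 0 → 1: max(7, 6) = 7
3 → 4 → 5 → 2 → 1: max(3, 1, 7, 4) = 7
3 → 4 → 0 → 1: max(3, 9, 6) = 9
3 → 4 → 1: max(3, 4) = 4
Smallest bottleneck: 4.

4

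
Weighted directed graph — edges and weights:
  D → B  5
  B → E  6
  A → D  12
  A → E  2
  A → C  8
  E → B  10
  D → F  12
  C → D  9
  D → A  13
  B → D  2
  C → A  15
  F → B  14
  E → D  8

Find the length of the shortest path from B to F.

Paths from B to F:
B → D → F: 2 + 12 = 14
B → E → D → F: 6 + 8 + 12 = 26
Shortest: 14.

14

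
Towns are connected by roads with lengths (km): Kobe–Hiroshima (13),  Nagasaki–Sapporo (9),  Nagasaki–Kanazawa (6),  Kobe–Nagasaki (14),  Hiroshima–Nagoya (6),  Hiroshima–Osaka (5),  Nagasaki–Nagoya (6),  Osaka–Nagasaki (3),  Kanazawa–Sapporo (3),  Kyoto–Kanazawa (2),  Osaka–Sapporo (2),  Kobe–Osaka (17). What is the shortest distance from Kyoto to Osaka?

Some routes from Kyoto to Osaka:
Kyoto-Kanazawa-Nagasaki-Osaka: 2 + 6 + 3 = 11
Kyoto-Kanazawa-Sapporo-Nagasaki-Osaka: 2 + 3 + 9 + 3 = 17
Kyoto-Kanazawa-Nagasaki-Sapporo-Osaka: 2 + 6 + 9 + 2 = 19
Kyoto-Kanazawa-Nagasaki-Nagoya-Hiroshima-Osaka: 2 + 6 + 6 + 6 + 5 = 25
Kyoto-Kanazawa-Sapporo-Osaka: 2 + 3 + 2 = 7
Best route has total 7 km.

7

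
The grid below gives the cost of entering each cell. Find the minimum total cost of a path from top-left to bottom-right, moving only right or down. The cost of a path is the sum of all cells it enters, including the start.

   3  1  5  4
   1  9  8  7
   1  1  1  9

16

Cheapest: (0,0) -> (1,0) -> (2,0) -> (2,1) -> (2,2) -> (2,3)
  3 + 1 + 1 + 1 + 1 + 9 = 16
(Top row then right column would cost 29.)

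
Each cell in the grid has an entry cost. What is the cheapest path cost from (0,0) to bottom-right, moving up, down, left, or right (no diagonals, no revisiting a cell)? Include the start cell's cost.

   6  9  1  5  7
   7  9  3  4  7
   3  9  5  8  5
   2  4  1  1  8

32

Cheapest: r0c0 r1c0 r2c0 r3c0 r3c1 r3c2 r3c3 r3c4
  6 + 7 + 3 + 2 + 4 + 1 + 1 + 8 = 32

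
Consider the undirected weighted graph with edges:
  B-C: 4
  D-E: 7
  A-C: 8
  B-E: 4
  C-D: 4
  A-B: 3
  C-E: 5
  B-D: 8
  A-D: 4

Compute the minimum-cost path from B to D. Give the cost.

7

Comparing a few candidate routes:
B→C→D: 4 + 4 = 8
B→D: 8
B→A→D: 3 + 4 = 7
Shortest: 7.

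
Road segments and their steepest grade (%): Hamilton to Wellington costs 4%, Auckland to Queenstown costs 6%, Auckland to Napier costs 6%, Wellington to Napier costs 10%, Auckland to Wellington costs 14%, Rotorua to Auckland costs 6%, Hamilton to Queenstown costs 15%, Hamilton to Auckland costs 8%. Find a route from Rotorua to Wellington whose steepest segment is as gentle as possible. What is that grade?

8

Paths from Rotorua to Wellington:
Rotorua -> Auckland -> Hamilton -> Wellington: max(6, 8, 4) = 8
Rotorua -> Auckland -> Napier -> Wellington: max(6, 6, 10) = 10
Rotorua -> Auckland -> Wellington: max(6, 14) = 14
Rotorua -> Auckland -> Queenstown -> Hamilton -> Wellington: max(6, 6, 15, 4) = 15
Smallest bottleneck: 8%.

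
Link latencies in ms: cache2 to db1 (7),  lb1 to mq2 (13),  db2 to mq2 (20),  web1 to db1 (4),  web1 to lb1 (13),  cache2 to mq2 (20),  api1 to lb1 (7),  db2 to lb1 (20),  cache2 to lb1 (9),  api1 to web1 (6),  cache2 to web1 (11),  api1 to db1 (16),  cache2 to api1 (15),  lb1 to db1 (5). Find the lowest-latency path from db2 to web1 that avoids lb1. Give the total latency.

51

Comparing a few candidate routes:
db2→mq2→cache2→db1→web1: 20 + 20 + 7 + 4 = 51
db2→mq2→cache2→db1→api1→web1: 20 + 20 + 7 + 16 + 6 = 69
db2→mq2→cache2→api1→web1: 20 + 20 + 15 + 6 = 61
db2→mq2→cache2→web1: 20 + 20 + 11 = 51
The minimum is 51 ms.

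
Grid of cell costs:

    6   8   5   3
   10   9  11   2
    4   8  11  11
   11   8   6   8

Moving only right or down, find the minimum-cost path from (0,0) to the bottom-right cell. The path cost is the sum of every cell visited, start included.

43

Best path: r0c0 r0c1 r0c2 r0c3 r1c3 r2c3 r3c3
Cost: 6 + 8 + 5 + 3 + 2 + 11 + 8 = 43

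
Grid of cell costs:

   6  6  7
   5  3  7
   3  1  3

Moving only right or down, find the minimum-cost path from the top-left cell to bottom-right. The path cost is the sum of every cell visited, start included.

18

Take r0c0→r1c0→r1c1→r2c1→r2c2 for a total of 6 + 5 + 3 + 1 + 3 = 18.
For comparison, the top-then-right route costs 29.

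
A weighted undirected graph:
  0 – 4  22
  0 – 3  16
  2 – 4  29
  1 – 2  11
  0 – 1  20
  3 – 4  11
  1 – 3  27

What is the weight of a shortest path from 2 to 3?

38

Some routes from 2 to 3:
2-4-3: 29 + 11 = 40
2-1-0-3: 11 + 20 + 16 = 47
2-1-3: 11 + 27 = 38
Shortest: 38.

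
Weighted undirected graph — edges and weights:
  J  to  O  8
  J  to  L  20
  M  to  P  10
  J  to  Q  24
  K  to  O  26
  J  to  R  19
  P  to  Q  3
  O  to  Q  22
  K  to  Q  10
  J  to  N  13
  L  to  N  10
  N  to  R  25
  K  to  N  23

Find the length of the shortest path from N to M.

A few of the N→M routes:
N → J → O → Q → P → M: 13 + 8 + 22 + 3 + 10 = 56
N → J → O → K → Q → P → M: 13 + 8 + 26 + 10 + 3 + 10 = 70
N → L → J → Q → P → M: 10 + 20 + 24 + 3 + 10 = 67
N → K → Q → P → M: 23 + 10 + 3 + 10 = 46
N → J → Q → P → M: 13 + 24 + 3 + 10 = 50
The minimum is 46.

46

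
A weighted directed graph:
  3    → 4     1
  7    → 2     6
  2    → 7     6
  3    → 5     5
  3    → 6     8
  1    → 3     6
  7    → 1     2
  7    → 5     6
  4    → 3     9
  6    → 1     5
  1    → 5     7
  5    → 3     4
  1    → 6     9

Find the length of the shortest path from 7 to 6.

11

Paths from 7 to 6:
7 → 1 → 6: 2 + 9 = 11
7 → 1 → 3 → 6: 2 + 6 + 8 = 16
7 → 1 → 5 → 3 → 6: 2 + 7 + 4 + 8 = 21
7 → 5 → 3 → 6: 6 + 4 + 8 = 18
The minimum is 11.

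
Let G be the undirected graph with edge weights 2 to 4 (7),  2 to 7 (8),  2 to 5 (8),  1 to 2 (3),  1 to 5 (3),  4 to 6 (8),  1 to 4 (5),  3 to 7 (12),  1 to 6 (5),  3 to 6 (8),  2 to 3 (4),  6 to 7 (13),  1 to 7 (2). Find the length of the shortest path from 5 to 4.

8

A few of the 5→4 routes:
5-1-7-2-4: 3 + 2 + 8 + 7 = 20
5-1-6-4: 3 + 5 + 8 = 16
5-1-4: 3 + 5 = 8
5-2-1-4: 8 + 3 + 5 = 16
5-1-2-4: 3 + 3 + 7 = 13
5-2-4: 8 + 7 = 15
Best route has total 8.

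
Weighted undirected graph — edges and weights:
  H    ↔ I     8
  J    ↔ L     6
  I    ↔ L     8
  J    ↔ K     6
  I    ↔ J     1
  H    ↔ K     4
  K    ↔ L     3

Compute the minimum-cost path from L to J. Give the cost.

Candidate routes:
L→K→H→I→J: 3 + 4 + 8 + 1 = 16
L→I→J: 8 + 1 = 9
L→J: 6
L→I→H→K→J: 8 + 8 + 4 + 6 = 26
L→K→J: 3 + 6 = 9
The minimum is 6.

6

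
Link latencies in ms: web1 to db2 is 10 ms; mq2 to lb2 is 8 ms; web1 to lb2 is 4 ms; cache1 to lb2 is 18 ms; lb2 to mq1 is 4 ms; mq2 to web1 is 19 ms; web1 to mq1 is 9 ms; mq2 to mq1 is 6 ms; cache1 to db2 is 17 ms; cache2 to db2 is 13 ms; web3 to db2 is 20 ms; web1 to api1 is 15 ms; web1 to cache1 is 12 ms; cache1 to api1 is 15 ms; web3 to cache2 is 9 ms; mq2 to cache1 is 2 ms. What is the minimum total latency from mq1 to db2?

18

Checking several routes:
mq1-lb2-web1-db2: 4 + 4 + 10 = 18
mq1-web1-db2: 9 + 10 = 19
mq1-mq2-cache1-db2: 6 + 2 + 17 = 25
mq1-mq2-lb2-web1-db2: 6 + 8 + 4 + 10 = 28
The minimum is 18 ms.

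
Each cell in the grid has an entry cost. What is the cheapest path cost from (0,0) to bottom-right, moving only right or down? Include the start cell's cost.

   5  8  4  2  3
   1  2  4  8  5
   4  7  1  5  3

Path (0,0) → (1,0) → (1,1) → (1,2) → (2,2) → (2,3) → (2,4): 5 + 1 + 2 + 4 + 1 + 5 + 3 = 21.
(Top row then right column would cost 30.)

21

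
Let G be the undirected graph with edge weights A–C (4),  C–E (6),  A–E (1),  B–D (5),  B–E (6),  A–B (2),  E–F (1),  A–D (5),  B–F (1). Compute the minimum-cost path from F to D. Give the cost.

A few of the F→D routes:
F -> B -> D: 1 + 5 = 6
F -> B -> A -> D: 1 + 2 + 5 = 8
F -> E -> A -> D: 1 + 1 + 5 = 7
Shortest: 6.

6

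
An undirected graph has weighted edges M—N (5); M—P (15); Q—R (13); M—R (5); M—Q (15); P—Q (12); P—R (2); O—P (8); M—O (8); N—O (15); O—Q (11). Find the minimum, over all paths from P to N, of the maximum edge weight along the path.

A few of the P→N routes:
P - R - M - N: max(2, 5, 5) = 5
P - O - Q - R - M - N: max(8, 11, 13, 5, 5) = 13
P - O - M - N: max(8, 8, 5) = 8
P - Q - O - M - N: max(12, 11, 8, 5) = 12
Best route has worst link 5.

5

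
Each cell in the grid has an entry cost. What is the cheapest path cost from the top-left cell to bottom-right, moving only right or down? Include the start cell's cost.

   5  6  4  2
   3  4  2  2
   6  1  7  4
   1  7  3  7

Take [0,0] -> [1,0] -> [1,1] -> [1,2] -> [1,3] -> [2,3] -> [3,3] for a total of 5 + 3 + 4 + 2 + 2 + 4 + 7 = 27.

27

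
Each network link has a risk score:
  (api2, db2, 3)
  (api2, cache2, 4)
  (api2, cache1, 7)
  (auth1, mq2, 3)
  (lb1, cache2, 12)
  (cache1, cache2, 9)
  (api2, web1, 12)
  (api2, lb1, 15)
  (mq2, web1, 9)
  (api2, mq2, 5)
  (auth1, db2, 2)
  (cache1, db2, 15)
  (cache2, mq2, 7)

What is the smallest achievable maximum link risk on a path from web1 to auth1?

9

Checking several routes:
web1 → mq2 → api2 → db2 → auth1: max(9, 5, 3, 2) = 9
web1 → mq2 → cache2 → api2 → db2 → auth1: max(9, 7, 4, 3, 2) = 9
web1 → api2 → mq2 → auth1: max(12, 5, 3) = 12
web1 → mq2 → cache2 → cache1 → api2 → db2 → auth1: max(9, 7, 9, 7, 3, 2) = 9
web1 → mq2 → auth1: max(9, 3) = 9
The minimum achievable maximum is 9.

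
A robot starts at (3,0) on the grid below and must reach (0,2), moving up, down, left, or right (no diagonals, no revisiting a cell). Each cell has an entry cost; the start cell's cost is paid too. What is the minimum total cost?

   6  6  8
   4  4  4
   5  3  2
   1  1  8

19

Cheapest: [3,0] → [3,1] → [2,1] → [2,2] → [1,2] → [0,2]
  1 + 1 + 3 + 2 + 4 + 8 = 19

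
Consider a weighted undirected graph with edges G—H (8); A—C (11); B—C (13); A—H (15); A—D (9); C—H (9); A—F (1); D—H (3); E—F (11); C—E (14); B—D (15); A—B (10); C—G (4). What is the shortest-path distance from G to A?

15

Comparing a few candidate routes:
G → H → D → A: 8 + 3 + 9 = 20
G → H → A: 8 + 15 = 23
G → C → B → A: 4 + 13 + 10 = 27
G → H → C → A: 8 + 9 + 11 = 28
G → C → H → D → A: 4 + 9 + 3 + 9 = 25
G → C → A: 4 + 11 = 15
Shortest: 15.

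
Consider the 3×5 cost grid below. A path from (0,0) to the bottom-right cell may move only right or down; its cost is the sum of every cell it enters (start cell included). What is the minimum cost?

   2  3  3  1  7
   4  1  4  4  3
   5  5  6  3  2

18

Cheapest: (0,0) (0,1) (0,2) (0,3) (1,3) (1,4) (2,4)
  2 + 3 + 3 + 1 + 4 + 3 + 2 = 18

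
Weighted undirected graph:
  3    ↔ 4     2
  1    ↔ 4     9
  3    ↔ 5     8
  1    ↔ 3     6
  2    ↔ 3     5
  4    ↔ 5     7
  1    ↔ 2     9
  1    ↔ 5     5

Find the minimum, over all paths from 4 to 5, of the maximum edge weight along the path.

6

Some routes from 4 to 5:
4 - 3 - 1 - 5: max(2, 6, 5) = 6
4 - 3 - 5: max(2, 8) = 8
4 - 5: max(7) = 7
Smallest bottleneck: 6.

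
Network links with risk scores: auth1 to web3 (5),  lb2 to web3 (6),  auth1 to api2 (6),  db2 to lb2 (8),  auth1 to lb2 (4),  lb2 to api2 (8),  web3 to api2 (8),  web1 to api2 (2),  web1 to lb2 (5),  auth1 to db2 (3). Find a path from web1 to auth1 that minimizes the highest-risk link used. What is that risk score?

5

Some routes from web1 to auth1:
web1→lb2→auth1: max(5, 4) = 5
web1→api2→auth1: max(2, 6) = 6
web1→lb2→web3→auth1: max(5, 6, 5) = 6
Best route has worst link 5.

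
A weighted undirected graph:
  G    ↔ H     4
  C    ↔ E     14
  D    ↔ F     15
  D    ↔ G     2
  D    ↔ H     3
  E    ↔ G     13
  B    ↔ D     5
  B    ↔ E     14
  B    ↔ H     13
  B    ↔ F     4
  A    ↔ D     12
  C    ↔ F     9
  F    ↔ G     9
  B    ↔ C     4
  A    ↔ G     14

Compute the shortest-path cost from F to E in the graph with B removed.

22

Paths from F to E avoiding B:
F → D → A → G → E: 15 + 12 + 14 + 13 = 54
F → G → E: 9 + 13 = 22
F → D → H → G → E: 15 + 3 + 4 + 13 = 35
F → D → G → E: 15 + 2 + 13 = 30
F → C → E: 9 + 14 = 23
Best route has total 22.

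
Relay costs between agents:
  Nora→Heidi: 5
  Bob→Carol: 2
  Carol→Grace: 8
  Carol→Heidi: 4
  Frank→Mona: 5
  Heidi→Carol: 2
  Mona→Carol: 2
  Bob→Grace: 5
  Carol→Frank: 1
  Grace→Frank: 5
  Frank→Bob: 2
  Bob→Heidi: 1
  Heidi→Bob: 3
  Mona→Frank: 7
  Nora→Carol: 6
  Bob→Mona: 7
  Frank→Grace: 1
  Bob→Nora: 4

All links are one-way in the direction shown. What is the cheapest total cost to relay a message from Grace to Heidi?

Some routes from Grace to Heidi:
Grace → Frank → Bob → Nora → Heidi: 5 + 2 + 4 + 5 = 16
Grace → Frank → Bob → Heidi: 5 + 2 + 1 = 8
Grace → Frank → Bob → Carol → Heidi: 5 + 2 + 2 + 4 = 13
The minimum is 8.

8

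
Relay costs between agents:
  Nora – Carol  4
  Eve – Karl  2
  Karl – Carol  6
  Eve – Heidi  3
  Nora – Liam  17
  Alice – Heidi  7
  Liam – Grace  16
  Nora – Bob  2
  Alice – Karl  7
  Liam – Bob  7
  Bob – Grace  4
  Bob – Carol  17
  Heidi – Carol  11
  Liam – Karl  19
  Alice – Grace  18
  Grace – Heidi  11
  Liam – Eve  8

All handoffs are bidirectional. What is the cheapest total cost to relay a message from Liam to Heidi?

11

Comparing a few candidate routes:
Liam-Eve-Heidi: 8 + 3 = 11
Liam-Bob-Grace-Heidi: 7 + 4 + 11 = 22
Liam-Eve-Karl-Alice-Heidi: 8 + 2 + 7 + 7 = 24
Liam-Karl-Eve-Heidi: 19 + 2 + 3 = 24
Liam-Bob-Nora-Carol-Karl-Eve-Heidi: 7 + 2 + 4 + 6 + 2 + 3 = 24
Best route has total 11.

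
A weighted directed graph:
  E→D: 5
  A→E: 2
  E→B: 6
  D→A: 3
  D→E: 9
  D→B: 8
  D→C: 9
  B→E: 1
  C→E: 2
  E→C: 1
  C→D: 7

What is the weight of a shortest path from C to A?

Paths from C to A:
C → E → D → A: 2 + 5 + 3 = 10
C → D → A: 7 + 3 = 10
Shortest: 10.

10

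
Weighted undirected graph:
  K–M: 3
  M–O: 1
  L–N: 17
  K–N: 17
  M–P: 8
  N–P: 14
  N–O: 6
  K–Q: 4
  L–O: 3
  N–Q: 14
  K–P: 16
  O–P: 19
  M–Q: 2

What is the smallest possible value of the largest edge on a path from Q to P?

8

Comparing a few candidate routes:
Q - N - P: max(14, 14) = 14
Q - N - O - M - P: max(14, 6, 1, 8) = 14
Q - K - M - P: max(4, 3, 8) = 8
Q - K - M - O - N - P: max(4, 3, 1, 6, 14) = 14
Q - M - P: max(2, 8) = 8
Best route has worst link 8.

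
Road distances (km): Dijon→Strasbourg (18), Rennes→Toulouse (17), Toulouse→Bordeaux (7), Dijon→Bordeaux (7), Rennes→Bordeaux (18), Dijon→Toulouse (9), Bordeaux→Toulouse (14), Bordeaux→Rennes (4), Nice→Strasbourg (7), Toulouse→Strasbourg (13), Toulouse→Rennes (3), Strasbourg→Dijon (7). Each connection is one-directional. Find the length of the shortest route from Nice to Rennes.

25

Routes from Nice to Rennes:
Nice → Strasbourg → Dijon → Toulouse → Bordeaux → Rennes: 7 + 7 + 9 + 7 + 4 = 34
Nice → Strasbourg → Dijon → Bordeaux → Toulouse → Rennes: 7 + 7 + 7 + 14 + 3 = 38
Nice → Strasbourg → Dijon → Toulouse → Rennes: 7 + 7 + 9 + 3 = 26
Nice → Strasbourg → Dijon → Bordeaux → Rennes: 7 + 7 + 7 + 4 = 25
Shortest: 25 km.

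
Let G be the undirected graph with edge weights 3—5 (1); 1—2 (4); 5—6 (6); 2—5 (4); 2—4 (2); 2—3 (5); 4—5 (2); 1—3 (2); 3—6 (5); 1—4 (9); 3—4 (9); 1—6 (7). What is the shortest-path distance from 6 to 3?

5

Some routes from 6 to 3:
6→5→4→2→3: 6 + 2 + 2 + 5 = 15
6→5→3: 6 + 1 = 7
6→3: 5
6→1→3: 7 + 2 = 9
Shortest: 5.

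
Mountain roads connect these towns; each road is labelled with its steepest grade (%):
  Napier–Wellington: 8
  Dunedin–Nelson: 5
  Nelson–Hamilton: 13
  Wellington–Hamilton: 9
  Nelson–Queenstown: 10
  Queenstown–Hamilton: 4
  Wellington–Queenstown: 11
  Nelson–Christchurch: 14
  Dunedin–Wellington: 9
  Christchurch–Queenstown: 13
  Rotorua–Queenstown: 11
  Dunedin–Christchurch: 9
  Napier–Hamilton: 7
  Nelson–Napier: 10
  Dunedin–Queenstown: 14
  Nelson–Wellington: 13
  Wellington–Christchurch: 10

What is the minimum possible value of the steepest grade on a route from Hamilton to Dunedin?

9

Some routes from Hamilton to Dunedin:
Hamilton - Wellington - Napier - Nelson - Dunedin: max(9, 8, 10, 5) = 10
Hamilton - Wellington - Christchurch - Dunedin: max(9, 10, 9) = 10
Hamilton - Queenstown - Nelson - Napier - Wellington - Christchurch - Dunedin: max(4, 10, 10, 8, 10, 9) = 10
Hamilton - Queenstown - Nelson - Dunedin: max(4, 10, 5) = 10
Hamilton - Wellington - Dunedin: max(9, 9) = 9
Hamilton - Napier - Wellington - Dunedin: max(7, 8, 9) = 9
Best route has worst link 9%.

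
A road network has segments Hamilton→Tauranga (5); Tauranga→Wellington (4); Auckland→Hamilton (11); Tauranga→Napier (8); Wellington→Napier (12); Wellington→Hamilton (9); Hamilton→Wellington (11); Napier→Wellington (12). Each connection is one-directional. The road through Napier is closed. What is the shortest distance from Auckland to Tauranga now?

16

Paths from Auckland to Tauranga avoiding Napier:
Auckland→Hamilton→Tauranga: 11 + 5 = 16
The minimum is 16 mi.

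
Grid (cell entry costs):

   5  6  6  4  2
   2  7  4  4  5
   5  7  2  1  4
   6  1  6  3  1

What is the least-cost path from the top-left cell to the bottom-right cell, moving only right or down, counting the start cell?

25

One optimal route is [0,0] -> [1,0] -> [1,1] -> [1,2] -> [2,2] -> [2,3] -> [3,3] -> [3,4].
Its cost is 5 + 2 + 7 + 4 + 2 + 1 + 3 + 1 = 25.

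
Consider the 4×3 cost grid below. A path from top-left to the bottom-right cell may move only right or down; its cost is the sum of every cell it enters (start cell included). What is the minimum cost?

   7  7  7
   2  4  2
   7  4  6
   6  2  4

Take (0,0)→(1,0)→(1,1)→(2,1)→(3,1)→(3,2) for a total of 7 + 2 + 4 + 4 + 2 + 4 = 23.
(Top row then right column would cost 33.)

23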